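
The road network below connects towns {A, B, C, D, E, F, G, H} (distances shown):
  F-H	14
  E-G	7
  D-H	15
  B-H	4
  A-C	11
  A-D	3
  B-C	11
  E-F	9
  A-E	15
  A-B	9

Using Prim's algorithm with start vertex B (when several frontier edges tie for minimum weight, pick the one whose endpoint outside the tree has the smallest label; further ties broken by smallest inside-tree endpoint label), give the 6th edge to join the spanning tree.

E-F

Prim, starting at B.
Step 1: frontier [B-H 4, A-B 9, B-C 11] → take B-H (4); add H.
Step 2: frontier [A-B 9, B-C 11, F-H 14, D-H 15] → take A-B (9); add A.
Step 3: frontier [A-D 3, A-C 11, A-E 15, B-C 11, F-H 14, D-H 15] → take A-D (3); add D.
Step 4: frontier [A-C 11, A-E 15, B-C 11, F-H 14] → take A-C (11); add C.
Step 5: frontier [A-E 15, F-H 14] → take F-H (14); add F.
Step 6: frontier [A-E 15, E-F 9] → take E-F (9); add E.
Step 7: frontier [E-G 7] → take E-G (7); add G.
The 6th edge added is E-F.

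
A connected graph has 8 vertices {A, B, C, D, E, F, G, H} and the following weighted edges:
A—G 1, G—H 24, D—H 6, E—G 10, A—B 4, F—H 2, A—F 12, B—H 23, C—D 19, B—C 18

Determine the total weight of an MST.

53

Kruskal's algorithm — process edges by increasing weight (ties by edge label):
A—G (1): add — endpoints in different components.
F—H (2): add — endpoints in different components.
A—B (4): add — endpoints in different components.
D—H (6): add — endpoints in different components.
E—G (10): add — endpoints in different components.
A—F (12): add — endpoints in different components.
B—C (18): add — endpoints in different components.
MST edges: A—G, F—H, A—B, D—H, E—G, A—F, B—C; total weight 1+2+4+6+10+12+18 = 53.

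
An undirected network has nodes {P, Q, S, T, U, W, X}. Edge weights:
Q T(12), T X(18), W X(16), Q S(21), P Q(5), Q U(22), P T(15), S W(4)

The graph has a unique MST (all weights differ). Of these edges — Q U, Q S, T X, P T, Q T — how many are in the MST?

3

Kruskal's algorithm — process edges by increasing weight (ties by edge label):
S W (4): add — endpoints in different components.
P Q (5): add — endpoints in different components.
Q T (12): add — endpoints in different components.
P T (15): skip — T and P already connected.
W X (16): add — endpoints in different components.
T X (18): add — endpoints in different components.
Q S (21): skip — Q and S already connected.
Q U (22): add — endpoints in different components.
MST edge set: {S W, P Q, Q T, W X, T X, Q U}.
Of the listed edges, {Q U, T X, Q T} are in the MST → 3.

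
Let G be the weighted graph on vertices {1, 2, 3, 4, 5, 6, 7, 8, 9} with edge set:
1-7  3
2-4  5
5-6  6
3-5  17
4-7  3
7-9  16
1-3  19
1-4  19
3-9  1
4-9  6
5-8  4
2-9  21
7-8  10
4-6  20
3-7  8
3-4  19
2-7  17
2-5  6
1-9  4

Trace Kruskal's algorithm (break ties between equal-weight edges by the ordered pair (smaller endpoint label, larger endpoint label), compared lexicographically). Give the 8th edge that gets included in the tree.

Kruskal: consider edges lightest-first.
3-9 (1): add — endpoints in different components.
1-7 (3): add — endpoints in different components.
4-7 (3): add — endpoints in different components.
1-9 (4): add — endpoints in different components.
5-8 (4): add — endpoints in different components.
2-4 (5): add — endpoints in different components.
2-5 (6): add — endpoints in different components.
4-9 (6): skip — 4 and 9 already connected.
5-6 (6): add — endpoints in different components.
The 8th edge added is 5-6.

5-6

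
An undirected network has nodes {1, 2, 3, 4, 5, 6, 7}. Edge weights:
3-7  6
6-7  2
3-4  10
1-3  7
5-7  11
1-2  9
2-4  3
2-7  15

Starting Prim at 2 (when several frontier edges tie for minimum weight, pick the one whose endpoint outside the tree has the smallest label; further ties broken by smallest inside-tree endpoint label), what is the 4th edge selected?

3-7

Prim, starting at 2.
Step 1: cheapest edge leaving the tree is 2-4 (3); add 4.
Step 2: cheapest edge leaving the tree is 1-2 (9); add 1.
Step 3: cheapest edge leaving the tree is 1-3 (7); add 3.
Step 4: cheapest edge leaving the tree is 3-7 (6); add 7.
Step 5: cheapest edge leaving the tree is 6-7 (2); add 6.
Step 6: cheapest edge leaving the tree is 5-7 (11); add 5.
The 4th edge added is 3-7.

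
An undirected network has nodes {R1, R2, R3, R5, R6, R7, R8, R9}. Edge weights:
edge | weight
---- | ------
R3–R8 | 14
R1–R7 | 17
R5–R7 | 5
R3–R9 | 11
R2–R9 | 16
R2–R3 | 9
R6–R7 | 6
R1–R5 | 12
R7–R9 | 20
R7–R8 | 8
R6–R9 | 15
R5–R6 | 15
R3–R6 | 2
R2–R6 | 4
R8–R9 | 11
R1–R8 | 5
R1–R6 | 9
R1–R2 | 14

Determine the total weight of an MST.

41

Sort edges by weight, then run Kruskal:
R3–R6 (2): add — endpoints in different components.
R2–R6 (4): add — endpoints in different components.
R1–R8 (5): add — endpoints in different components.
R5–R7 (5): add — endpoints in different components.
R6–R7 (6): add — endpoints in different components.
R7–R8 (8): add — endpoints in different components.
R1–R6 (9): skip — R6 and R1 already connected.
R2–R3 (9): skip — R3 and R2 already connected.
R3–R9 (11): add — endpoints in different components.
MST edges: R3–R6, R2–R6, R1–R8, R5–R7, R6–R7, R7–R8, R3–R9; total weight 2+4+5+5+6+8+11 = 41.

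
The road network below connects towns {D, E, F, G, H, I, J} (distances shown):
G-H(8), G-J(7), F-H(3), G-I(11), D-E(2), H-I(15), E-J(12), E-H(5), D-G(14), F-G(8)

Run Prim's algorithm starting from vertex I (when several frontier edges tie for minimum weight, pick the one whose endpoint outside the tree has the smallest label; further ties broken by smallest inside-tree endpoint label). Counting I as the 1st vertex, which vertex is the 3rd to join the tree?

J

Prim, starting at I.
Step 1: frontier [G-I 11, H-I 15] → take G-I (11); add G.
Step 2: frontier [G-J 7, F-G 8, G-H 8, D-G 14, H-I 15] → take G-J (7); add J.
Step 3: frontier [F-G 8, G-H 8, D-G 14, H-I 15, E-J 12] → take F-G (8); add F.
Step 4: frontier [F-H 3, G-H 8, D-G 14, H-I 15, E-J 12] → take F-H (3); add H.
Step 5: frontier [D-G 14, E-H 5, E-J 12] → take E-H (5); add E.
Step 6: frontier [D-E 2, D-G 14] → take D-E (2); add D.
Vertex order: I, G, J, F, H, E, D. The 3rd vertex is J.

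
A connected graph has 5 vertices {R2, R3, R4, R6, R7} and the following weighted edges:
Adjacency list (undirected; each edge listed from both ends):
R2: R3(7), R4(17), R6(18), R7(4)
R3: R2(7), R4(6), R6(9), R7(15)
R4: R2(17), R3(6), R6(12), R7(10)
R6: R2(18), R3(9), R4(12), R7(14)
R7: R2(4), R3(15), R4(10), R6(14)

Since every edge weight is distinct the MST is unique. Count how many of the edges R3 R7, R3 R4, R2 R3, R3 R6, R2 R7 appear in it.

4

Sort edges by weight, then run Kruskal:
R2 R7 (4): add. Components now {R6} {R4} {R2,R7} {R3}
R3 R4 (6): add. Components now {R6} {R3,R4} {R2,R7}
R2 R3 (7): add. Components now {R6} {R2,R3,R4,R7}
R3 R6 (9): add. Components now {R2,R3,R4,R6,R7}
MST edge set: {R2 R7, R3 R4, R2 R3, R3 R6}.
Of the listed edges, {R3 R4, R2 R3, R3 R6, R2 R7} are in the MST → 4.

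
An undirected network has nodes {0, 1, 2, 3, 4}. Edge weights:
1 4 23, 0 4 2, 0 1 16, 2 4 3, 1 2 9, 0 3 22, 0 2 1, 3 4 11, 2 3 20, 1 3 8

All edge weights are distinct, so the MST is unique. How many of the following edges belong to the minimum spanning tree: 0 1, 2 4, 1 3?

Kruskal's algorithm — process edges by increasing weight (ties by edge label):
0 2 (1): add. Components now {0,2} {1} {3} {4}
0 4 (2): add. Components now {0,2,4} {1} {3}
2 4 (3): skip — 2 and 4 already connected.
1 3 (8): add. Components now {0,2,4} {1,3}
1 2 (9): add. Components now {0,1,2,3,4}
MST edge set: {0 2, 0 4, 1 3, 1 2}.
Of the listed edges, {1 3} are in the MST → 1.

1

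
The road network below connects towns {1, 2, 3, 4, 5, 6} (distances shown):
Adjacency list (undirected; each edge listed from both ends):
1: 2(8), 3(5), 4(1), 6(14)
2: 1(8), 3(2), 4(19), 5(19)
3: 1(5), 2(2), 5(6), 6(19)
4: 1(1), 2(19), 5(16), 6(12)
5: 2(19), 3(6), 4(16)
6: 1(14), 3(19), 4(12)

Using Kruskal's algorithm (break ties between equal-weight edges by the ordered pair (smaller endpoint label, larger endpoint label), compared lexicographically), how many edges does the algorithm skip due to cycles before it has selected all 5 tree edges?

Sort edges by weight, then run Kruskal:
1 4 (1): add. Components now {1,4} {2} {3} {5} {6}
2 3 (2): add. Components now {1,4} {2,3} {5} {6}
1 3 (5): add. Components now {1,2,3,4} {5} {6}
3 5 (6): add. Components now {1,2,3,4,5} {6}
1 2 (8): skip — 1 and 2 already connected.
4 6 (12): add. Components now {1,2,3,4,5,6}
Edges rejected before the tree was complete: 1.

1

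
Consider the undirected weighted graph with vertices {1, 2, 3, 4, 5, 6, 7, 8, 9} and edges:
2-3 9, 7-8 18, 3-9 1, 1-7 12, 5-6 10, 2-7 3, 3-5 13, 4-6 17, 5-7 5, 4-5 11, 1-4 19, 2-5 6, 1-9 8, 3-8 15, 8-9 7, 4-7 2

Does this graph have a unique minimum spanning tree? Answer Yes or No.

Yes

Kruskal: consider edges lightest-first.
3-9 (1): add — endpoints in different components.
4-7 (2): add — endpoints in different components.
2-7 (3): add — endpoints in different components.
5-7 (5): add — endpoints in different components.
2-5 (6): skip — 2 and 5 already connected.
8-9 (7): add — endpoints in different components.
1-9 (8): add — endpoints in different components.
2-3 (9): add — endpoints in different components.
5-6 (10): add — endpoints in different components.
Every non-tree edge has weight strictly greater than the heaviest edge on the tree path between its endpoints, so the MST is unique.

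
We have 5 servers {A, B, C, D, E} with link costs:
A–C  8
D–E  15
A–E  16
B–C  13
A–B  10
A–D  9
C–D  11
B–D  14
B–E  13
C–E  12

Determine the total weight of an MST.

Kruskal: consider edges lightest-first.
A–C (8): add. Components now {A,C} {B} {D} {E}
A–D (9): add. Components now {A,C,D} {B} {E}
A–B (10): add. Components now {A,B,C,D} {E}
C–D (11): skip — C and D already connected.
C–E (12): add. Components now {A,B,C,D,E}
MST edges: A–C, A–D, A–B, C–E; total weight 8+9+10+12 = 39.

39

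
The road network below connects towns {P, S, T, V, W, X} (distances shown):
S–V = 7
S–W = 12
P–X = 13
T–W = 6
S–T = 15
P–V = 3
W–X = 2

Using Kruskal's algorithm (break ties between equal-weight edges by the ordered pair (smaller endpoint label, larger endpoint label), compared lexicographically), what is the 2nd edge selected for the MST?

P-V

Kruskal's algorithm — process edges by increasing weight (ties by edge label):
W–X (2): add. Components now {S} {P} {W,X} {T} {V}
P–V (3): add. Components now {S} {P,V} {W,X} {T}
T–W (6): add. Components now {S} {P,V} {T,W,X}
S–V (7): add. Components now {P,S,V} {T,W,X}
S–W (12): add. Components now {P,S,T,V,W,X}
The 2nd edge added is P–V.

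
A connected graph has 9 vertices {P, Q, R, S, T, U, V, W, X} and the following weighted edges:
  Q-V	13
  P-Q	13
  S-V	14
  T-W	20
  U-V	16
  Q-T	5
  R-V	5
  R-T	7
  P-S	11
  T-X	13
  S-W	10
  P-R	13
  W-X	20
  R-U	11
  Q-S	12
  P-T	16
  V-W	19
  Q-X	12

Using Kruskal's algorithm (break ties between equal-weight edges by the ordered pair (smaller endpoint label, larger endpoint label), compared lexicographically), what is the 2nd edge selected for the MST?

R-V

Sort edges by weight, then run Kruskal:
Q-T (5): add — endpoints in different components.
R-V (5): add — endpoints in different components.
R-T (7): add — endpoints in different components.
S-W (10): add — endpoints in different components.
P-S (11): add — endpoints in different components.
R-U (11): add — endpoints in different components.
Q-S (12): add — endpoints in different components.
Q-X (12): add — endpoints in different components.
The 2nd edge added is R-V.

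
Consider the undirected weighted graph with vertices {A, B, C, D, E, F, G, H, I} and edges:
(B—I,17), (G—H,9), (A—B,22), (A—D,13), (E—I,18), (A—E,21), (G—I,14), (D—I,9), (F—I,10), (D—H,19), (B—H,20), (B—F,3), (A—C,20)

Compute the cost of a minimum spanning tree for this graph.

Prim's algorithm from A:
Step 1: frontier [A—D 13, A—C 20, A—E 21, A—B 22] → take A—D (13); add D.
Step 2: frontier [A—C 20, A—E 21, A—B 22, D—I 9, D—H 19] → take D—I (9); add I.
Step 3: frontier [A—C 20, A—E 21, A—B 22, D—H 19, F—I 10, G—I 14, B—I 17, E—I 18] → take F—I (10); add F.
Step 4: frontier [A—C 20, A—E 21, A—B 22, D—H 19, B—F 3, G—I 14, B—I 17, E—I 18] → take B—F (3); add B.
Step 5: frontier [A—C 20, A—E 21, B—H 20, D—H 19, G—I 14, E—I 18] → take G—I (14); add G.
Step 6: frontier [A—C 20, A—E 21, B—H 20, D—H 19, G—H 9, E—I 18] → take G—H (9); add H.
Step 7: frontier [A—C 20, A—E 21, E—I 18] → take E—I (18); add E.
Step 8: frontier [A—C 20] → take A—C (20); add C.
MST edges: A—D, D—I, F—I, B—F, G—I, G—H, E—I, A—C; total weight 13+9+10+3+14+9+18+20 = 96.

96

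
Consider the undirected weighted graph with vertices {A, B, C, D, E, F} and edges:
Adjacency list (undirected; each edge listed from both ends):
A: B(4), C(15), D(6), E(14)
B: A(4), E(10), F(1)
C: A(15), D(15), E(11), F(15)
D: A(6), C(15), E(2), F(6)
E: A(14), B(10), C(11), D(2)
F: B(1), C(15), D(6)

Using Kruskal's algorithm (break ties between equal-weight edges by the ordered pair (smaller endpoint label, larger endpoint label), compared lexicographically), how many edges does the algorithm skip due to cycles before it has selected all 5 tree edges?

Sort edges by weight, then run Kruskal:
B-F (1): add — endpoints in different components.
D-E (2): add — endpoints in different components.
A-B (4): add — endpoints in different components.
A-D (6): add — endpoints in different components.
D-F (6): skip — D and F already connected.
B-E (10): skip — B and E already connected.
C-E (11): add — endpoints in different components.
Edges rejected before the tree was complete: 2.

2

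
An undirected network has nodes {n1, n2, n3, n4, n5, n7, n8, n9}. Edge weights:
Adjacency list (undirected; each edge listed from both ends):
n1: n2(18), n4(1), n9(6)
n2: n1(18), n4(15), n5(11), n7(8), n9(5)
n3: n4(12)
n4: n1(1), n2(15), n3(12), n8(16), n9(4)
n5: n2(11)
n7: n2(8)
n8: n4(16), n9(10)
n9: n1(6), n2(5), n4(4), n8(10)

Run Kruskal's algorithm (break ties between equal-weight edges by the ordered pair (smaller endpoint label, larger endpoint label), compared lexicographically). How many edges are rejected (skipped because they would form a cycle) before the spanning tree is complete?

1

Kruskal's algorithm — process edges by increasing weight (ties by edge label):
n1 n4 (1): add — endpoints in different components.
n4 n9 (4): add — endpoints in different components.
n2 n9 (5): add — endpoints in different components.
n1 n9 (6): skip — n1 and n9 already connected.
n2 n7 (8): add — endpoints in different components.
n8 n9 (10): add — endpoints in different components.
n2 n5 (11): add — endpoints in different components.
n3 n4 (12): add — endpoints in different components.
Edges rejected before the tree was complete: 1.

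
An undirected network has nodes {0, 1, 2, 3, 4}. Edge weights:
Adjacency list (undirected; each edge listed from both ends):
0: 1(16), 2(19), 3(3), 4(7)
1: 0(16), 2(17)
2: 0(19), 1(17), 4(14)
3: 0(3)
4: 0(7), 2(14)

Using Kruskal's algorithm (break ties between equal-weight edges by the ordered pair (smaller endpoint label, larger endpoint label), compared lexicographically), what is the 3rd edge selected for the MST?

2-4

Kruskal: consider edges lightest-first.
0 3 (3): add. Components now {0,3} {1} {2} {4}
0 4 (7): add. Components now {0,3,4} {1} {2}
2 4 (14): add. Components now {0,2,3,4} {1}
0 1 (16): add. Components now {0,1,2,3,4}
The 3rd edge added is 2 4.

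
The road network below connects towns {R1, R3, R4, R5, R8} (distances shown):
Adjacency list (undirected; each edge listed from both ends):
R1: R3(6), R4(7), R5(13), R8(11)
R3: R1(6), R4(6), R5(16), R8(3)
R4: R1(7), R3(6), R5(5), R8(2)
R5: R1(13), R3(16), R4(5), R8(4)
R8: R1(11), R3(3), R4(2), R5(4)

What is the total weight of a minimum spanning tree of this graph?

Sort edges by weight, then run Kruskal:
R4-R8 (2): add — endpoints in different components.
R3-R8 (3): add — endpoints in different components.
R5-R8 (4): add — endpoints in different components.
R4-R5 (5): skip — R5 and R4 already connected.
R1-R3 (6): add — endpoints in different components.
MST edges: R4-R8, R3-R8, R5-R8, R1-R3; total weight 2+3+4+6 = 15.

15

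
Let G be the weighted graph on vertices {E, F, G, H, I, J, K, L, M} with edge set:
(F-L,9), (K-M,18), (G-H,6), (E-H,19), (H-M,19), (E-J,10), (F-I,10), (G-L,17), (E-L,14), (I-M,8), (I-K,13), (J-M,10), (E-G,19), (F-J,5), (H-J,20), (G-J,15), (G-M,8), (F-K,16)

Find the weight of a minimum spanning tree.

69

Grow the tree from I using Prim:
Step 1: cheapest edge leaving the tree is I-M (8); add M.
Step 2: cheapest edge leaving the tree is G-M (8); add G.
Step 3: cheapest edge leaving the tree is G-H (6); add H.
Step 4: cheapest edge leaving the tree is F-I (10); add F.
Step 5: cheapest edge leaving the tree is F-J (5); add J.
Step 6: cheapest edge leaving the tree is F-L (9); add L.
Step 7: cheapest edge leaving the tree is E-J (10); add E.
Step 8: cheapest edge leaving the tree is I-K (13); add K.
MST edges: I-M, G-M, G-H, F-I, F-J, F-L, E-J, I-K; total weight 8+8+6+10+5+9+10+13 = 69.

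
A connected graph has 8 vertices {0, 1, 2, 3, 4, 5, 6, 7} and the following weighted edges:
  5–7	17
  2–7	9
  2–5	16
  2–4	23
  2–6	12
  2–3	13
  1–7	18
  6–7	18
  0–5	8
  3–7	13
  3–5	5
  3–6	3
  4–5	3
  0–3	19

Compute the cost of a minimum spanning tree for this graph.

58

Kruskal's algorithm — process edges by increasing weight (ties by edge label):
3–6 (3): add — endpoints in different components.
4–5 (3): add — endpoints in different components.
3–5 (5): add — endpoints in different components.
0–5 (8): add — endpoints in different components.
2–7 (9): add — endpoints in different components.
2–6 (12): add — endpoints in different components.
2–3 (13): skip — 2 and 3 already connected.
3–7 (13): skip — 3 and 7 already connected.
2–5 (16): skip — 2 and 5 already connected.
5–7 (17): skip — 5 and 7 already connected.
1–7 (18): add — endpoints in different components.
MST edges: 3–6, 4–5, 3–5, 0–5, 2–7, 2–6, 1–7; total weight 3+3+5+8+9+12+18 = 58.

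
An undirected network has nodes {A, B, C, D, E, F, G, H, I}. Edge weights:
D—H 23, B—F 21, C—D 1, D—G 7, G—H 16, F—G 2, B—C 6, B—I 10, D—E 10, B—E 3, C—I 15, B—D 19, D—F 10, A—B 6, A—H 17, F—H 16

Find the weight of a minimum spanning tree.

51

Prim, starting at C.
Step 1: cheapest edge leaving the tree is C—D (1); add D.
Step 2: cheapest edge leaving the tree is B—C (6); add B.
Step 3: cheapest edge leaving the tree is B—E (3); add E.
Step 4: cheapest edge leaving the tree is A—B (6); add A.
Step 5: cheapest edge leaving the tree is D—G (7); add G.
Step 6: cheapest edge leaving the tree is F—G (2); add F.
Step 7: cheapest edge leaving the tree is B—I (10); add I.
Step 8: cheapest edge leaving the tree is F—H (16); add H.
MST edges: C—D, B—C, B—E, A—B, D—G, F—G, B—I, F—H; total weight 1+6+3+6+7+2+10+16 = 51.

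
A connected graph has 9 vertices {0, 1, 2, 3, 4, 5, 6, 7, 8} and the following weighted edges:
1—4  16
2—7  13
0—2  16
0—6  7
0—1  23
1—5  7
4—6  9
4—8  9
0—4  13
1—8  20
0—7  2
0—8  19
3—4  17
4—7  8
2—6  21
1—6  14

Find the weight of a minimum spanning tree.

Prim, starting at 1.
Step 1: cheapest edge leaving the tree is 1—5 (7); add 5.
Step 2: cheapest edge leaving the tree is 1—6 (14); add 6.
Step 3: cheapest edge leaving the tree is 0—6 (7); add 0.
Step 4: cheapest edge leaving the tree is 0—7 (2); add 7.
Step 5: cheapest edge leaving the tree is 4—7 (8); add 4.
Step 6: cheapest edge leaving the tree is 4—8 (9); add 8.
Step 7: cheapest edge leaving the tree is 2—7 (13); add 2.
Step 8: cheapest edge leaving the tree is 3—4 (17); add 3.
MST edges: 1—5, 1—6, 0—6, 0—7, 4—7, 4—8, 2—7, 3—4; total weight 7+14+7+2+8+9+13+17 = 77.

77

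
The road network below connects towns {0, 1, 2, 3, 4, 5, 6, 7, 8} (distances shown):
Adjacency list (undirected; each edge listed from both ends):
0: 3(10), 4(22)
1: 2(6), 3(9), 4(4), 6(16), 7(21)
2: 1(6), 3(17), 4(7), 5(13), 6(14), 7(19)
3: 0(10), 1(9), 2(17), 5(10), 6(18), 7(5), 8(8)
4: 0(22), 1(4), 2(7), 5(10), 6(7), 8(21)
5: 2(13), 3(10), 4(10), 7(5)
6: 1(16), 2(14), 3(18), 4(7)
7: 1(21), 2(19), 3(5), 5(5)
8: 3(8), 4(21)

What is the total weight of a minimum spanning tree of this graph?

54

Prim's algorithm from 4:
Step 1: cheapest edge leaving the tree is 1 4 (4); add 1.
Step 2: cheapest edge leaving the tree is 1 2 (6); add 2.
Step 3: cheapest edge leaving the tree is 4 6 (7); add 6.
Step 4: cheapest edge leaving the tree is 1 3 (9); add 3.
Step 5: cheapest edge leaving the tree is 3 7 (5); add 7.
Step 6: cheapest edge leaving the tree is 5 7 (5); add 5.
Step 7: cheapest edge leaving the tree is 3 8 (8); add 8.
Step 8: cheapest edge leaving the tree is 0 3 (10); add 0.
MST edges: 1 4, 1 2, 4 6, 1 3, 3 7, 5 7, 3 8, 0 3; total weight 4+6+7+9+5+5+8+10 = 54.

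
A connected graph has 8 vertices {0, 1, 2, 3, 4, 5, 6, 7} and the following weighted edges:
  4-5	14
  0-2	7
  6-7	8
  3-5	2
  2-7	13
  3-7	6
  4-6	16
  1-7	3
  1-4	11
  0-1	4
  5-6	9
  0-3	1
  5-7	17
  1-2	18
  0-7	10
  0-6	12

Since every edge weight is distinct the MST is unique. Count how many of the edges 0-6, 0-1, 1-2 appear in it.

1

Kruskal: consider edges lightest-first.
0-3 (1): add — endpoints in different components.
3-5 (2): add — endpoints in different components.
1-7 (3): add — endpoints in different components.
0-1 (4): add — endpoints in different components.
3-7 (6): skip — 3 and 7 already connected.
0-2 (7): add — endpoints in different components.
6-7 (8): add — endpoints in different components.
5-6 (9): skip — 5 and 6 already connected.
0-7 (10): skip — 0 and 7 already connected.
1-4 (11): add — endpoints in different components.
MST edge set: {0-3, 3-5, 1-7, 0-1, 0-2, 6-7, 1-4}.
Of the listed edges, {0-1} are in the MST → 1.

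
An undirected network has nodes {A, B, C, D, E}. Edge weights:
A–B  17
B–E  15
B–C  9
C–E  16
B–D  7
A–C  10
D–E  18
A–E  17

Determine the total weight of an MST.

41

Kruskal: consider edges lightest-first.
B–D (7): add. Components now {A} {B,D} {C} {E}
B–C (9): add. Components now {A} {B,C,D} {E}
A–C (10): add. Components now {A,B,C,D} {E}
B–E (15): add. Components now {A,B,C,D,E}
MST edges: B–D, B–C, A–C, B–E; total weight 7+9+10+15 = 41.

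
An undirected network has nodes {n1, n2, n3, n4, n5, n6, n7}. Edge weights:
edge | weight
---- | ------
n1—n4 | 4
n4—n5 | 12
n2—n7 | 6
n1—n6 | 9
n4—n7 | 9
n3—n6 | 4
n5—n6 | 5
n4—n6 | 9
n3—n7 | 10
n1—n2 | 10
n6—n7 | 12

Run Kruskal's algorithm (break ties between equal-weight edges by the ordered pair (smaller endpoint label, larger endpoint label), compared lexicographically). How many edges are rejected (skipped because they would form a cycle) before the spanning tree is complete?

Kruskal's algorithm — process edges by increasing weight (ties by edge label):
n1—n4 (4): add. Components now {n7} {n1,n4} {n5} {n3} {n2} {n6}
n3—n6 (4): add. Components now {n7} {n1,n4} {n5} {n3,n6} {n2}
n5—n6 (5): add. Components now {n7} {n1,n4} {n3,n5,n6} {n2}
n2—n7 (6): add. Components now {n2,n7} {n1,n4} {n3,n5,n6}
n1—n6 (9): add. Components now {n2,n7} {n1,n3,n4,n5,n6}
n4—n6 (9): skip — n4 and n6 already connected.
n4—n7 (9): add. Components now {n1,n2,n3,n4,n5,n6,n7}
Edges rejected before the tree was complete: 1.

1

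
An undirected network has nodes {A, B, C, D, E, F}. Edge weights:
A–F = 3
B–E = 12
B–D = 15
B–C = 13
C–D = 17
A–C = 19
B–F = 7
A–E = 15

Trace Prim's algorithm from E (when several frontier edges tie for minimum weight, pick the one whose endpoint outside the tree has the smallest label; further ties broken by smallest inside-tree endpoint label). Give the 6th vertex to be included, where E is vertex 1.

D

Grow the tree from E using Prim:
Step 1: cheapest edge leaving the tree is B–E (12); add B.
Step 2: cheapest edge leaving the tree is B–F (7); add F.
Step 3: cheapest edge leaving the tree is A–F (3); add A.
Step 4: cheapest edge leaving the tree is B–C (13); add C.
Step 5: cheapest edge leaving the tree is B–D (15); add D.
Vertex order: E, B, F, A, C, D. The 6th vertex is D.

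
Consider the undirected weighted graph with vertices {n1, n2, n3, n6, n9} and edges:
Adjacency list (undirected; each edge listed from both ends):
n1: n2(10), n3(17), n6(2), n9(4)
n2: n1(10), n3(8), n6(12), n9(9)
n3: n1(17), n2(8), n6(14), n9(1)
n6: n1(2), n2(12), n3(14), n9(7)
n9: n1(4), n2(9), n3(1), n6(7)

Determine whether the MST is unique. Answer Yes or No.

Yes

Kruskal: consider edges lightest-first.
n3 n9 (1): add — endpoints in different components.
n1 n6 (2): add — endpoints in different components.
n1 n9 (4): add — endpoints in different components.
n6 n9 (7): skip — n9 and n6 already connected.
n2 n3 (8): add — endpoints in different components.
Every non-tree edge has weight strictly greater than the heaviest edge on the tree path between its endpoints, so the MST is unique.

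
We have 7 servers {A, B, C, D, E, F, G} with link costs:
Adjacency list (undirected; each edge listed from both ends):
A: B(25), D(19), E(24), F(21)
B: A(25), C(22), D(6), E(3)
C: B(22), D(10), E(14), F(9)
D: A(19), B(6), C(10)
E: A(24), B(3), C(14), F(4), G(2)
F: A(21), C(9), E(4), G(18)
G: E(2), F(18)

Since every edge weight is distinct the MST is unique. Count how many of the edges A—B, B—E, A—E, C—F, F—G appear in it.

2

Sort edges by weight, then run Kruskal:
E—G (2): add — endpoints in different components.
B—E (3): add — endpoints in different components.
E—F (4): add — endpoints in different components.
B—D (6): add — endpoints in different components.
C—F (9): add — endpoints in different components.
C—D (10): skip — C and D already connected.
C—E (14): skip — C and E already connected.
F—G (18): skip — F and G already connected.
A—D (19): add — endpoints in different components.
MST edge set: {E—G, B—E, E—F, B—D, C—F, A—D}.
Of the listed edges, {B—E, C—F} are in the MST → 2.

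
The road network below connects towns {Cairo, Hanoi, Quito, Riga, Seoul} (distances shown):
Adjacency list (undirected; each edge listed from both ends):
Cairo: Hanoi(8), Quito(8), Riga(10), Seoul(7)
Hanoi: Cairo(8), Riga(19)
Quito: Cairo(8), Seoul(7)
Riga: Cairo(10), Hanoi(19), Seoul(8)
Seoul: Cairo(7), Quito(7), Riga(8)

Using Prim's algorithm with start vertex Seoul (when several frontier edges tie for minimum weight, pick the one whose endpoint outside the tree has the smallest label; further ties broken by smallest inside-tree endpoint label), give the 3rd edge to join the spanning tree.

Prim's algorithm from Seoul:
Step 1: cheapest edge leaving the tree is Cairo Seoul (7); add Cairo.
Step 2: cheapest edge leaving the tree is Quito Seoul (7); add Quito.
Step 3: cheapest edge leaving the tree is Cairo Hanoi (8); add Hanoi.
Step 4: cheapest edge leaving the tree is Riga Seoul (8); add Riga.
The 3rd edge added is Cairo Hanoi.

Cairo-Hanoi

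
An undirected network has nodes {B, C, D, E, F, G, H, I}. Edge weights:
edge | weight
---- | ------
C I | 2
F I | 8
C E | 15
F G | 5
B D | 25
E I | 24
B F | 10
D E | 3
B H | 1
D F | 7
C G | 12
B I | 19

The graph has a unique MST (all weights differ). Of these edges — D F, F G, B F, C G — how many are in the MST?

3

Sort edges by weight, then run Kruskal:
B H (1): add — endpoints in different components.
C I (2): add — endpoints in different components.
D E (3): add — endpoints in different components.
F G (5): add — endpoints in different components.
D F (7): add — endpoints in different components.
F I (8): add — endpoints in different components.
B F (10): add — endpoints in different components.
MST edge set: {B H, C I, D E, F G, D F, F I, B F}.
Of the listed edges, {D F, F G, B F} are in the MST → 3.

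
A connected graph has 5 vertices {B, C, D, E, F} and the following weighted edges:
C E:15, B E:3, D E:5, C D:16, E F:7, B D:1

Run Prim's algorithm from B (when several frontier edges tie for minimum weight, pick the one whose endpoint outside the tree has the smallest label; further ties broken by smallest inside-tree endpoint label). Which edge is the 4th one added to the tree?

C-E

Prim, starting at B.
Step 1: cheapest edge leaving the tree is B D (1); add D.
Step 2: cheapest edge leaving the tree is B E (3); add E.
Step 3: cheapest edge leaving the tree is E F (7); add F.
Step 4: cheapest edge leaving the tree is C E (15); add C.
The 4th edge added is C E.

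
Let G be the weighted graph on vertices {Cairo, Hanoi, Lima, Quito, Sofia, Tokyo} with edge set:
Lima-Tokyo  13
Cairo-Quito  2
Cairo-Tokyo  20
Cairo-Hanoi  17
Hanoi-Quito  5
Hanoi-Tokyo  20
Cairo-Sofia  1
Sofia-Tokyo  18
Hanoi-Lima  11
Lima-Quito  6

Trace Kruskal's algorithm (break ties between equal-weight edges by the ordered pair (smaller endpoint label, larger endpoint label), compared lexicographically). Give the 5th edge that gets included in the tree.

Kruskal's algorithm — process edges by increasing weight (ties by edge label):
Cairo-Sofia (1): add. Components now {Quito} {Cairo,Sofia} {Tokyo} {Hanoi} {Lima}
Cairo-Quito (2): add. Components now {Cairo,Quito,Sofia} {Tokyo} {Hanoi} {Lima}
Hanoi-Quito (5): add. Components now {Cairo,Hanoi,Quito,Sofia} {Tokyo} {Lima}
Lima-Quito (6): add. Components now {Cairo,Hanoi,Lima,Quito,Sofia} {Tokyo}
Hanoi-Lima (11): skip — Hanoi and Lima already connected.
Lima-Tokyo (13): add. Components now {Cairo,Hanoi,Lima,Quito,Sofia,Tokyo}
The 5th edge added is Lima-Tokyo.

Lima-Tokyo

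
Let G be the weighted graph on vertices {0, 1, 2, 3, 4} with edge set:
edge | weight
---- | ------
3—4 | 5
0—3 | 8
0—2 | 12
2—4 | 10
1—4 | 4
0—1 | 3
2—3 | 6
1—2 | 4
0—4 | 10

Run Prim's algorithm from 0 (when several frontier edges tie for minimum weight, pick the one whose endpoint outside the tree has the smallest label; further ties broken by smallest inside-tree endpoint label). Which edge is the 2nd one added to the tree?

1-2

Prim's algorithm from 0:
Step 1: cheapest edge leaving the tree is 0—1 (3); add 1.
Step 2: cheapest edge leaving the tree is 1—2 (4); add 2.
Step 3: cheapest edge leaving the tree is 1—4 (4); add 4.
Step 4: cheapest edge leaving the tree is 3—4 (5); add 3.
The 2nd edge added is 1—2.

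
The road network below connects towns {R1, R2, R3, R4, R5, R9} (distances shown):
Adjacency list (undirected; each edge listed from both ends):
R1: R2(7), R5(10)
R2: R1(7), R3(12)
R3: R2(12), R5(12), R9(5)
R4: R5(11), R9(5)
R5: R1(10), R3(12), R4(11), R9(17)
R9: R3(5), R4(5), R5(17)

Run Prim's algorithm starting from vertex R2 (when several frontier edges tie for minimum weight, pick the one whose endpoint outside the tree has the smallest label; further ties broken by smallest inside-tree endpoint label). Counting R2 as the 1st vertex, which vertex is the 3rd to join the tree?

Grow the tree from R2 using Prim:
Step 1: cheapest edge leaving the tree is R1 R2 (7); add R1.
Step 2: cheapest edge leaving the tree is R1 R5 (10); add R5.
Step 3: cheapest edge leaving the tree is R4 R5 (11); add R4.
Step 4: cheapest edge leaving the tree is R4 R9 (5); add R9.
Step 5: cheapest edge leaving the tree is R3 R9 (5); add R3.
Vertex order: R2, R1, R5, R4, R9, R3. The 3rd vertex is R5.

R5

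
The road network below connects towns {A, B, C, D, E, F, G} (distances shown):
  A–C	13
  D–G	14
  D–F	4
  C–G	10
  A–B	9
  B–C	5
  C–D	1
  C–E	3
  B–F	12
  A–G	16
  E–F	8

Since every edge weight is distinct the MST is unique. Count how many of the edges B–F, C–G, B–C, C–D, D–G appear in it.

3

Kruskal: consider edges lightest-first.
C–D (1): add — endpoints in different components.
C–E (3): add — endpoints in different components.
D–F (4): add — endpoints in different components.
B–C (5): add — endpoints in different components.
E–F (8): skip — E and F already connected.
A–B (9): add — endpoints in different components.
C–G (10): add — endpoints in different components.
MST edge set: {C–D, C–E, D–F, B–C, A–B, C–G}.
Of the listed edges, {C–G, B–C, C–D} are in the MST → 3.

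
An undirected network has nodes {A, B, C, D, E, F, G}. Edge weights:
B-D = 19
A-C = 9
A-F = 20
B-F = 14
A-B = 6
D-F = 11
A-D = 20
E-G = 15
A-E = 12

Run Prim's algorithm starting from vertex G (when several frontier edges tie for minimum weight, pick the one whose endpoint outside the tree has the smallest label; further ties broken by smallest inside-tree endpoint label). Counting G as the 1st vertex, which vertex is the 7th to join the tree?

D

Prim's algorithm from G:
Step 1: cheapest edge leaving the tree is E-G (15); add E.
Step 2: cheapest edge leaving the tree is A-E (12); add A.
Step 3: cheapest edge leaving the tree is A-B (6); add B.
Step 4: cheapest edge leaving the tree is A-C (9); add C.
Step 5: cheapest edge leaving the tree is B-F (14); add F.
Step 6: cheapest edge leaving the tree is D-F (11); add D.
Vertex order: G, E, A, B, C, F, D. The 7th vertex is D.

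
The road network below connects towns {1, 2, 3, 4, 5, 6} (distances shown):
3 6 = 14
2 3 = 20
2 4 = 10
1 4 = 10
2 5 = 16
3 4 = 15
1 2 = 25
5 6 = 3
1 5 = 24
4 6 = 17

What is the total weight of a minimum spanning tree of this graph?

52

Prim's algorithm from 4:
Step 1: frontier [1 4 10, 2 4 10, 3 4 15, 4 6 17] → take 1 4 (10); add 1.
Step 2: frontier [1 5 24, 1 2 25, 2 4 10, 3 4 15, 4 6 17] → take 2 4 (10); add 2.
Step 3: frontier [1 5 24, 2 5 16, 2 3 20, 3 4 15, 4 6 17] → take 3 4 (15); add 3.
Step 4: frontier [1 5 24, 2 5 16, 3 6 14, 4 6 17] → take 3 6 (14); add 6.
Step 5: frontier [1 5 24, 2 5 16, 5 6 3] → take 5 6 (3); add 5.
MST edges: 1 4, 2 4, 3 4, 3 6, 5 6; total weight 10+10+15+14+3 = 52.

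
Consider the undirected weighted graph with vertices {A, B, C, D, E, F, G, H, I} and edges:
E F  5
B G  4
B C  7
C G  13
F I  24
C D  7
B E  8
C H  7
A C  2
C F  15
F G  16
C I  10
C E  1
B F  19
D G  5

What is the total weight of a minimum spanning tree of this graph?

Grow the tree from C using Prim:
Step 1: cheapest edge leaving the tree is C E (1); add E.
Step 2: cheapest edge leaving the tree is A C (2); add A.
Step 3: cheapest edge leaving the tree is E F (5); add F.
Step 4: cheapest edge leaving the tree is B C (7); add B.
Step 5: cheapest edge leaving the tree is B G (4); add G.
Step 6: cheapest edge leaving the tree is D G (5); add D.
Step 7: cheapest edge leaving the tree is C H (7); add H.
Step 8: cheapest edge leaving the tree is C I (10); add I.
MST edges: C E, A C, E F, B C, B G, D G, C H, C I; total weight 1+2+5+7+4+5+7+10 = 41.

41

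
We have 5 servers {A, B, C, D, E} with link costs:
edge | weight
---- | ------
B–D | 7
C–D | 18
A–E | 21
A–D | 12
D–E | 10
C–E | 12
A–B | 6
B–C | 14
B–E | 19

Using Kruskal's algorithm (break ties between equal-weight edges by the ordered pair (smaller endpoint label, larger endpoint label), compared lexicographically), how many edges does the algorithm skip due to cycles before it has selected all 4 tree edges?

1

Kruskal: consider edges lightest-first.
A–B (6): add — endpoints in different components.
B–D (7): add — endpoints in different components.
D–E (10): add — endpoints in different components.
A–D (12): skip — A and D already connected.
C–E (12): add — endpoints in different components.
Edges rejected before the tree was complete: 1.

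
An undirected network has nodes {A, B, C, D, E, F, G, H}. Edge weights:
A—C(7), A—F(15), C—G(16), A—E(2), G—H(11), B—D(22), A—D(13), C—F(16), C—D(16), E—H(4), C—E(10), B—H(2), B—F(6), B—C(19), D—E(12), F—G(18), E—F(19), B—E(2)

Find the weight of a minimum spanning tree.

42

Kruskal: consider edges lightest-first.
A—E (2): add — endpoints in different components.
B—E (2): add — endpoints in different components.
B—H (2): add — endpoints in different components.
E—H (4): skip — E and H already connected.
B—F (6): add — endpoints in different components.
A—C (7): add — endpoints in different components.
C—E (10): skip — C and E already connected.
G—H (11): add — endpoints in different components.
D—E (12): add — endpoints in different components.
MST edges: A—E, B—E, B—H, B—F, A—C, G—H, D—E; total weight 2+2+2+6+7+11+12 = 42.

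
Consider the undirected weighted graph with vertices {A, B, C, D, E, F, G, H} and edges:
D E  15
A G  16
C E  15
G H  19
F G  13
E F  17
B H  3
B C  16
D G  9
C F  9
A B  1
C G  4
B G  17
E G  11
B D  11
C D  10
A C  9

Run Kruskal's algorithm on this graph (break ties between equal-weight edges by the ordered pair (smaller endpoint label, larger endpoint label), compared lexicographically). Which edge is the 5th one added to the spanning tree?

C-F

Sort edges by weight, then run Kruskal:
A B (1): add — endpoints in different components.
B H (3): add — endpoints in different components.
C G (4): add — endpoints in different components.
A C (9): add — endpoints in different components.
C F (9): add — endpoints in different components.
D G (9): add — endpoints in different components.
C D (10): skip — C and D already connected.
B D (11): skip — B and D already connected.
E G (11): add — endpoints in different components.
The 5th edge added is C F.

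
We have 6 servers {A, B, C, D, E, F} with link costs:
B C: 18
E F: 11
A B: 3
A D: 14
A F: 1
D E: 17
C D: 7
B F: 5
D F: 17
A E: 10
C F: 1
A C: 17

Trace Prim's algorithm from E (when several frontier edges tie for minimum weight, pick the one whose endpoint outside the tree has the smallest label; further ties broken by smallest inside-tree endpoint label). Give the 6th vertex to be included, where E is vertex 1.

D

Grow the tree from E using Prim:
Step 1: cheapest edge leaving the tree is A E (10); add A.
Step 2: cheapest edge leaving the tree is A F (1); add F.
Step 3: cheapest edge leaving the tree is C F (1); add C.
Step 4: cheapest edge leaving the tree is A B (3); add B.
Step 5: cheapest edge leaving the tree is C D (7); add D.
Vertex order: E, A, F, C, B, D. The 6th vertex is D.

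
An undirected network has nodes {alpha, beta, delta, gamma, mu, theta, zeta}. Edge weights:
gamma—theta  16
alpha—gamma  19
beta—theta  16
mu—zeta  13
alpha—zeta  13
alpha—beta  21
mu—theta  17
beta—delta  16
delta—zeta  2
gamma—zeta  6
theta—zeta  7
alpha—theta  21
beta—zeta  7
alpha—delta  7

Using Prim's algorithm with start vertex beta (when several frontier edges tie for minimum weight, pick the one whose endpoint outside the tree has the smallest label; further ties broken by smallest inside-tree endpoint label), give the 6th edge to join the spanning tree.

Prim's algorithm from beta:
Step 1: frontier [beta—zeta 7, beta—delta 16, beta—theta 16, alpha—beta 21] → take beta—zeta (7); add zeta.
Step 2: frontier [beta—delta 16, beta—theta 16, alpha—beta 21, delta—zeta 2, gamma—zeta 6, theta—zeta 7, alpha—zeta 13, mu—zeta 13] → take delta—zeta (2); add delta.
Step 3: frontier [beta—theta 16, alpha—beta 21, alpha—delta 7, gamma—zeta 6, theta—zeta 7, alpha—zeta 13, mu—zeta 13] → take gamma—zeta (6); add gamma.
Step 4: frontier [beta—theta 16, alpha—beta 21, alpha—delta 7, gamma—theta 16, alpha—gamma 19, theta—zeta 7, alpha—zeta 13, mu—zeta 13] → take alpha—delta (7); add alpha.
Step 5: frontier [alpha—theta 21, beta—theta 16, gamma—theta 16, theta—zeta 7, mu—zeta 13] → take theta—zeta (7); add theta.
Step 6: frontier [mu—theta 17, mu—zeta 13] → take mu—zeta (13); add mu.
The 6th edge added is mu—zeta.

mu-zeta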